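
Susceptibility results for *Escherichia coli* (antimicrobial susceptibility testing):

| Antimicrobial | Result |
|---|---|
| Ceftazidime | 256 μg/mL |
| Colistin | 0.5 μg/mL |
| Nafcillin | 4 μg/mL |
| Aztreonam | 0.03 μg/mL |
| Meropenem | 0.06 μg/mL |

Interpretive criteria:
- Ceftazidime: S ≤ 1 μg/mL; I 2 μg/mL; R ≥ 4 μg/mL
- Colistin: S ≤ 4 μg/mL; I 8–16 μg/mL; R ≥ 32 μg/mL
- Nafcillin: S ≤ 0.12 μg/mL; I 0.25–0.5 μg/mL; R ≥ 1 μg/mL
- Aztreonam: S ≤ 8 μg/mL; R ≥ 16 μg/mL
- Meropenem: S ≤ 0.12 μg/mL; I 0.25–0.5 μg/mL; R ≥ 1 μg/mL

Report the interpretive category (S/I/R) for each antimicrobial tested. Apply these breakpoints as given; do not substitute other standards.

Ceftazidime: 256 μg/mL is ≥ 4 μg/mL → Resistant
Colistin (0.5 μg/mL) ≤ 4 μg/mL → S
Nafcillin (4 μg/mL) ≥ 1 μg/mL — resistant
Aztreonam 0.03 μg/mL: ≤ 8 μg/mL → susceptible
Meropenem 0.06 μg/mL: ≤ 0.12 μg/mL → Susceptible

R, S, R, S, S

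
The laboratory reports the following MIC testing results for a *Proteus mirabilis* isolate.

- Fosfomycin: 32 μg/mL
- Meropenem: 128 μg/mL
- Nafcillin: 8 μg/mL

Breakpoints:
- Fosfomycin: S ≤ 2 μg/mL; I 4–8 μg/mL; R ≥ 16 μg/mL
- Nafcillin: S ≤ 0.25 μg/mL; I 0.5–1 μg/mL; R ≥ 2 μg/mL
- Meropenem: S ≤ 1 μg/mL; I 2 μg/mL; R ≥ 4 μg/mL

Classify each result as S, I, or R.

R, R, R

Fosfomycin 32 μg/mL: ≥ 16 μg/mL ⇒ resistant
Meropenem: 128 μg/mL is ≥ 4 μg/mL ⇒ resistant
Nafcillin 8 μg/mL: ≥ 2 μg/mL ⇒ Resistant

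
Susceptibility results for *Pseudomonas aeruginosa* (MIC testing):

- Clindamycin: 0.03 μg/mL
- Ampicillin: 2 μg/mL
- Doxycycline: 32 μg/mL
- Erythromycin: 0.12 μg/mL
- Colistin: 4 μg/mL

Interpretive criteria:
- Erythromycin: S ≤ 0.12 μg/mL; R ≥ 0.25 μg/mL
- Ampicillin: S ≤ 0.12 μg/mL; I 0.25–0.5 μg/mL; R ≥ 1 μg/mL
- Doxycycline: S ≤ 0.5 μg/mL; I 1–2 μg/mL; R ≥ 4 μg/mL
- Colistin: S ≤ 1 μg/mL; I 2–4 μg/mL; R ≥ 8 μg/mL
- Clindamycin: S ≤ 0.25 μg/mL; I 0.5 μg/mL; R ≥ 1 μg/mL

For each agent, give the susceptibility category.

Clindamycin 0.03 μg/mL: ≤ 0.25 μg/mL → S
Ampicillin 2 μg/mL: ≥ 1 μg/mL — R
Doxycycline 32 μg/mL: ≥ 4 μg/mL — Resistant
Erythromycin: 0.12 μg/mL is ≤ 0.12 μg/mL — susceptible
Colistin (4 μg/mL) in 2–4 μg/mL ⇒ I

S, R, R, S, I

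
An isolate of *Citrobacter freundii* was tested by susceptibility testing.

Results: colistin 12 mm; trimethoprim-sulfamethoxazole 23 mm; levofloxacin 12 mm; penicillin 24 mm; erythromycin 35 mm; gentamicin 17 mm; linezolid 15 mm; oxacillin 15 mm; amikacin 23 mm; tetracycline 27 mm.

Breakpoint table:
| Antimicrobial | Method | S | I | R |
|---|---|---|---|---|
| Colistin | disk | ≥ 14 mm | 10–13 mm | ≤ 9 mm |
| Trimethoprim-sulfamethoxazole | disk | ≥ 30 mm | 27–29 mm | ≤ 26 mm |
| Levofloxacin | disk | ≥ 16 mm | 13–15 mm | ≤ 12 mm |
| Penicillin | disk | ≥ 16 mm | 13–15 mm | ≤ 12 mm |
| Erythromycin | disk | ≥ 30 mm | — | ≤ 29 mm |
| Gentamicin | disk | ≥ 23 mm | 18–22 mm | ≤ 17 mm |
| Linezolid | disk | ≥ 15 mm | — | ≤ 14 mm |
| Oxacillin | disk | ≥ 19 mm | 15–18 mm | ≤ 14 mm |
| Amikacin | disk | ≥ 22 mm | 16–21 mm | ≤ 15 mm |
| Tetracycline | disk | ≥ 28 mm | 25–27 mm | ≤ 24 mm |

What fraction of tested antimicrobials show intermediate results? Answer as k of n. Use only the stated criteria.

Colistin: 12 mm is in 10–13 mm → Intermediate
Trimethoprim-sulfamethoxazole (23 mm) ≤ 26 mm ⇒ Resistant
Levofloxacin (12 mm) ≤ 12 mm ⇒ resistant
Penicillin: 24 mm is ≥ 16 mm ⇒ S
Erythromycin (35 mm) ≥ 30 mm → Susceptible
Gentamicin (17 mm) ≤ 17 mm ⇒ resistant
Linezolid 15 mm: ≥ 15 mm ⇒ S
Oxacillin (15 mm) in 15–18 mm → I
Amikacin 23 mm: ≥ 22 mm → Susceptible
Tetracycline: 27 mm is in 25–27 mm — I
Intermediate: 3/10

3 of 10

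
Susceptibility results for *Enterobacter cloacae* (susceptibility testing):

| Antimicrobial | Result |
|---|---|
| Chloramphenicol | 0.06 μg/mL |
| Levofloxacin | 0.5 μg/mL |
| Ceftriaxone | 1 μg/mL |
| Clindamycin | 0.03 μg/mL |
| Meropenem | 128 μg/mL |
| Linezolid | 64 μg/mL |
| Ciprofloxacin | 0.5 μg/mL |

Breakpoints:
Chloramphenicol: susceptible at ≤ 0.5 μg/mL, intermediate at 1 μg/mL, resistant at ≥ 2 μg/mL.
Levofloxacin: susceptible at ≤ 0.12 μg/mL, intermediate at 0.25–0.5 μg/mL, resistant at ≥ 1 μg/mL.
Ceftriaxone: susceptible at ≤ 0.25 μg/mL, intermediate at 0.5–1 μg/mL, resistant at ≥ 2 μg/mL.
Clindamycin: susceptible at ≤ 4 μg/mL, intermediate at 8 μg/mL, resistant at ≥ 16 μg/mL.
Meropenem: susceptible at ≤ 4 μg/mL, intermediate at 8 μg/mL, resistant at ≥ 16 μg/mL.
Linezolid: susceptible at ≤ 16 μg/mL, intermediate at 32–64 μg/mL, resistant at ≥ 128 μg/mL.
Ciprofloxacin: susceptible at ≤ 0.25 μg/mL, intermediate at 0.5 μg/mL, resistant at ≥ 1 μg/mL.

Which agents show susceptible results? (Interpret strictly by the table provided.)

chloramphenicol, clindamycin

Chloramphenicol (0.06 μg/mL) ≤ 0.5 μg/mL ⇒ S
Levofloxacin 0.5 μg/mL: in 0.25–0.5 μg/mL — I
Ceftriaxone 1 μg/mL: in 0.5–1 μg/mL → intermediate
Clindamycin 0.03 μg/mL: ≤ 4 μg/mL ⇒ S
Meropenem 128 μg/mL: ≥ 16 μg/mL — resistant
Linezolid: 64 μg/mL is in 32–64 μg/mL ⇒ I
Ciprofloxacin: 0.5 μg/mL is = 0.5 μg/mL ⇒ intermediate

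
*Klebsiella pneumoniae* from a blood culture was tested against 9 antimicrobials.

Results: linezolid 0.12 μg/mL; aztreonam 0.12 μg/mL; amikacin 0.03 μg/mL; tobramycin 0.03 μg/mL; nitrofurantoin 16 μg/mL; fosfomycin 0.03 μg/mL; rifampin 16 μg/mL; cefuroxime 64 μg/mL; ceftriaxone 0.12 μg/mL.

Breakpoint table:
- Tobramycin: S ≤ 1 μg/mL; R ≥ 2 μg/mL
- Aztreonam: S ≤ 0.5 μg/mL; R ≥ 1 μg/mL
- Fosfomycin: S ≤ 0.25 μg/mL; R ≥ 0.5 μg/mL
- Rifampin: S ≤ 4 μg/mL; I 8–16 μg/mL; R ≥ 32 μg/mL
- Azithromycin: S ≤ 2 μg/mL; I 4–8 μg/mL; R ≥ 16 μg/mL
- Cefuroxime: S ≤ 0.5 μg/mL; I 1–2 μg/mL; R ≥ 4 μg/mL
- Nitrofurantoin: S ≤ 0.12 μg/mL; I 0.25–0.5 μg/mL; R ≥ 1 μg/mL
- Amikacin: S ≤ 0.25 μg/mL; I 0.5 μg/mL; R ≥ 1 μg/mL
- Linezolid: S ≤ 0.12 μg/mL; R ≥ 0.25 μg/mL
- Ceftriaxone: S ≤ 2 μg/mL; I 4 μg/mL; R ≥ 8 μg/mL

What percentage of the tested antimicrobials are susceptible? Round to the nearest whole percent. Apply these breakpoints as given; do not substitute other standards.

67%

Linezolid (0.12 μg/mL) ≤ 0.12 μg/mL → susceptible
Aztreonam (0.12 μg/mL) ≤ 0.5 μg/mL ⇒ Susceptible
Amikacin (0.03 μg/mL) ≤ 0.25 μg/mL → Susceptible
Tobramycin (0.03 μg/mL) ≤ 1 μg/mL — susceptible
Nitrofurantoin (16 μg/mL) ≥ 1 μg/mL → R
Fosfomycin 0.03 μg/mL: ≤ 0.25 μg/mL — susceptible
Rifampin (16 μg/mL) in 8–16 μg/mL ⇒ Intermediate
Cefuroxime 64 μg/mL: ≥ 4 μg/mL ⇒ resistant
Ceftriaxone 0.12 μg/mL: ≤ 2 μg/mL → S
Susceptible: 6/9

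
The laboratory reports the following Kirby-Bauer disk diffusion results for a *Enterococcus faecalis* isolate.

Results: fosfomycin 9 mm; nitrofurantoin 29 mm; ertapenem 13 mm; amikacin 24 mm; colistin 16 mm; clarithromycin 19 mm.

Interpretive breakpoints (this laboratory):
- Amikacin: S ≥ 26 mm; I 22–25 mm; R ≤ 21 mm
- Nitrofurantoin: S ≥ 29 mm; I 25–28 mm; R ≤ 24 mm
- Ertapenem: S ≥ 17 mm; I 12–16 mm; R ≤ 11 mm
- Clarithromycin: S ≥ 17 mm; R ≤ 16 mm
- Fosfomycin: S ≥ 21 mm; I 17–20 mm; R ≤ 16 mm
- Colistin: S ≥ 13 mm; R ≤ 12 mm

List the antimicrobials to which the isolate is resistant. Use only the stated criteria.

fosfomycin

Fosfomycin 9 mm: ≤ 16 mm — resistant
Nitrofurantoin: 29 mm is ≥ 29 mm — susceptible
Ertapenem 13 mm: in 12–16 mm ⇒ Intermediate
Amikacin (24 mm) in 22–25 mm → Intermediate
Colistin (16 mm) ≥ 13 mm → susceptible
Clarithromycin 19 mm: ≥ 17 mm — Susceptible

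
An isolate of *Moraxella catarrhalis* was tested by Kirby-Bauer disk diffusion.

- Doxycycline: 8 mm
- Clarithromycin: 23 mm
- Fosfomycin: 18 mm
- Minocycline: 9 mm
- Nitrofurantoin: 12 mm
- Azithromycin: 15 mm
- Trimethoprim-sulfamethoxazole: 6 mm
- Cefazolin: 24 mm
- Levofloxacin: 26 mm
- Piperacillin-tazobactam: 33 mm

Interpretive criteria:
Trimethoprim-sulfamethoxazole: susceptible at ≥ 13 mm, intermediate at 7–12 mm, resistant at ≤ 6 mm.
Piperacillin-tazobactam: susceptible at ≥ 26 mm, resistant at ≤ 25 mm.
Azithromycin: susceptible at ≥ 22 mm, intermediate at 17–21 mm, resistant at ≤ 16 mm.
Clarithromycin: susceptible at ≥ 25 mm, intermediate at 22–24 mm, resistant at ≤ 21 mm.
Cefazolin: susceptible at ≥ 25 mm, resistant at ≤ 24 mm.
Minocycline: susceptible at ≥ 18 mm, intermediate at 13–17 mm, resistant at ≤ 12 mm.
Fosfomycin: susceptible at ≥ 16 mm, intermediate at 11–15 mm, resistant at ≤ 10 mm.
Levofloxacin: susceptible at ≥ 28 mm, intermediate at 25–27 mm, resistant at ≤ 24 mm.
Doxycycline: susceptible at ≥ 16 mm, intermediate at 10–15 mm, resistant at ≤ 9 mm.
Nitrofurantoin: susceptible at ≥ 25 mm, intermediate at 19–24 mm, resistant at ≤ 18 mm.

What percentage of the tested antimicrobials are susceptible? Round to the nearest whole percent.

20%

Doxycycline: 8 mm is ≤ 9 mm ⇒ R
Clarithromycin: 23 mm is in 22–24 mm → intermediate
Fosfomycin 18 mm: ≥ 16 mm — susceptible
Minocycline 9 mm: ≤ 12 mm → resistant
Nitrofurantoin 12 mm: ≤ 18 mm — resistant
Azithromycin: 15 mm is ≤ 16 mm — resistant
Trimethoprim-sulfamethoxazole 6 mm: ≤ 6 mm → R
Cefazolin 24 mm: ≤ 24 mm — R
Levofloxacin: 26 mm is in 25–27 mm — intermediate
Piperacillin-tazobactam (33 mm) ≥ 26 mm → Susceptible
Susceptible: 2/10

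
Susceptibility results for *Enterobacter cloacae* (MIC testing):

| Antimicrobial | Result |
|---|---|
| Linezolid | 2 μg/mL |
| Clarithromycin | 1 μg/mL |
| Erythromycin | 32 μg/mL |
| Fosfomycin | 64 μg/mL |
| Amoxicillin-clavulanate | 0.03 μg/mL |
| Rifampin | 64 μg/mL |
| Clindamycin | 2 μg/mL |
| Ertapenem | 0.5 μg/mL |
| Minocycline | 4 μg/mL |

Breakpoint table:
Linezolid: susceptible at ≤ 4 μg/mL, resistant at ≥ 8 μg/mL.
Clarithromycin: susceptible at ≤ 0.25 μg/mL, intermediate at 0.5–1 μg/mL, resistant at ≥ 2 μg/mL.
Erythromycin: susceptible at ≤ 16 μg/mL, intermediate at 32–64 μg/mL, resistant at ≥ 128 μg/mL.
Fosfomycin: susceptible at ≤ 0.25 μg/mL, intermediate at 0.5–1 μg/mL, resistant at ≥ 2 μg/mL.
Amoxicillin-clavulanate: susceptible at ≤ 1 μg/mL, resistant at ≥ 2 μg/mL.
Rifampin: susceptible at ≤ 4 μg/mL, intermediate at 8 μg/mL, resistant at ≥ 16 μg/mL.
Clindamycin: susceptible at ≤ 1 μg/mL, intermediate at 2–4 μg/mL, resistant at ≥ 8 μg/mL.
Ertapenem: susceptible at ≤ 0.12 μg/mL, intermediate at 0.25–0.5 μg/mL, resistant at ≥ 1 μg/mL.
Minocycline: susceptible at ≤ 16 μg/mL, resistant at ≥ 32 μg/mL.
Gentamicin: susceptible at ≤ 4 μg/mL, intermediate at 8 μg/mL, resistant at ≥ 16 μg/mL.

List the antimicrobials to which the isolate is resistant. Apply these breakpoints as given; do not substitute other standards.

Linezolid: 2 μg/mL is ≤ 4 μg/mL ⇒ susceptible
Clarithromycin (1 μg/mL) in 0.5–1 μg/mL → intermediate
Erythromycin: 32 μg/mL is in 32–64 μg/mL → intermediate
Fosfomycin: 64 μg/mL is ≥ 2 μg/mL → Resistant
Amoxicillin-clavulanate (0.03 μg/mL) ≤ 1 μg/mL → Susceptible
Rifampin 64 μg/mL: ≥ 16 μg/mL — Resistant
Clindamycin 2 μg/mL: in 2–4 μg/mL ⇒ I
Ertapenem (0.5 μg/mL) in 0.25–0.5 μg/mL → I
Minocycline (4 μg/mL) ≤ 16 μg/mL — S

fosfomycin, rifampin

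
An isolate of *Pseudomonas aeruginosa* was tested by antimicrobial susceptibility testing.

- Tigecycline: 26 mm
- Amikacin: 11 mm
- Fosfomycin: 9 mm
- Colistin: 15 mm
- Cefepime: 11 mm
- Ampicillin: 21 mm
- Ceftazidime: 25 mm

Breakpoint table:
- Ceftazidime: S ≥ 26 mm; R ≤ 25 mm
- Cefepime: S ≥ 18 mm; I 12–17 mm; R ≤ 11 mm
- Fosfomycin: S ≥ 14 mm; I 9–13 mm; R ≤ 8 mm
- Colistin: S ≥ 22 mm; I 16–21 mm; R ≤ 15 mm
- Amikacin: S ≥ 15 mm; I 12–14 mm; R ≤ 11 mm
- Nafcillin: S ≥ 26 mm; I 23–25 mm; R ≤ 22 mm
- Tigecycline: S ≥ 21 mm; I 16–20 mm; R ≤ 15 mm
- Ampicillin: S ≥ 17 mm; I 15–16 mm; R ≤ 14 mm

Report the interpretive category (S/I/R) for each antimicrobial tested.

Tigecycline 26 mm: ≥ 21 mm — S
Amikacin 11 mm: ≤ 11 mm ⇒ Resistant
Fosfomycin: 9 mm is in 9–13 mm — I
Colistin 15 mm: ≤ 15 mm → resistant
Cefepime 11 mm: ≤ 11 mm ⇒ Resistant
Ampicillin 21 mm: ≥ 17 mm — susceptible
Ceftazidime: 25 mm is ≤ 25 mm → R

S, R, I, R, R, S, R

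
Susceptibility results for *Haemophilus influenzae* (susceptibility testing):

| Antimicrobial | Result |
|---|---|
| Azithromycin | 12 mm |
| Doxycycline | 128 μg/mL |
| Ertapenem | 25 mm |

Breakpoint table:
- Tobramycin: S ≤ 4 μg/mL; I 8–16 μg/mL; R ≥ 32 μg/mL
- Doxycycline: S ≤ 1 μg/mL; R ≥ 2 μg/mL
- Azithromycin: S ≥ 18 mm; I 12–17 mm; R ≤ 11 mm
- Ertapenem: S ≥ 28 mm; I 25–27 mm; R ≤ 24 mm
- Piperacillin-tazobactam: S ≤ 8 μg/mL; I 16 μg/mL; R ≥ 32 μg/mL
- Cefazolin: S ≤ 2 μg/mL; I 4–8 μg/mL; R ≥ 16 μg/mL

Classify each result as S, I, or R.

Azithromycin (12 mm) in 12–17 mm — Intermediate
Doxycycline 128 μg/mL: ≥ 2 μg/mL — Resistant
Ertapenem 25 mm: in 25–27 mm ⇒ I

I, R, I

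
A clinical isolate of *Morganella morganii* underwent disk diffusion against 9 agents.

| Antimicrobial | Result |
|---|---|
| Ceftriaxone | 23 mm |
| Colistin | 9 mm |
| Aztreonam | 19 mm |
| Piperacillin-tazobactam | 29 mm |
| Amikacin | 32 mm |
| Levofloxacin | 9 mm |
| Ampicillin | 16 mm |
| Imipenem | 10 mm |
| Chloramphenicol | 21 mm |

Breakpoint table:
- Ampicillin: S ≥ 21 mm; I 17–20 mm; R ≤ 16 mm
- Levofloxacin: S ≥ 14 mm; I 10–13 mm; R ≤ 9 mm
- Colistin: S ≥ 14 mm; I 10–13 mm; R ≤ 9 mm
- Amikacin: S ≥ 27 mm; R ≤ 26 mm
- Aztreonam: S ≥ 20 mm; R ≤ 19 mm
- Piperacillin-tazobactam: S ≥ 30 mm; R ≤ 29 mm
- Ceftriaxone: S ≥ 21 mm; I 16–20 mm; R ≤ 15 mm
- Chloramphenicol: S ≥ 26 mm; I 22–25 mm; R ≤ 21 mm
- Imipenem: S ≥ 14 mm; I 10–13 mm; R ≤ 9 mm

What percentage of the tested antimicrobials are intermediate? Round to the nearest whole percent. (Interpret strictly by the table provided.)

Ceftriaxone (23 mm) ≥ 21 mm → S
Colistin 9 mm: ≤ 9 mm → R
Aztreonam 19 mm: ≤ 19 mm — R
Piperacillin-tazobactam (29 mm) ≤ 29 mm ⇒ R
Amikacin (32 mm) ≥ 27 mm ⇒ S
Levofloxacin 9 mm: ≤ 9 mm → R
Ampicillin (16 mm) ≤ 16 mm — R
Imipenem (10 mm) in 10–13 mm — Intermediate
Chloramphenicol: 21 mm is ≤ 21 mm → Resistant
Intermediate: 1/9

11%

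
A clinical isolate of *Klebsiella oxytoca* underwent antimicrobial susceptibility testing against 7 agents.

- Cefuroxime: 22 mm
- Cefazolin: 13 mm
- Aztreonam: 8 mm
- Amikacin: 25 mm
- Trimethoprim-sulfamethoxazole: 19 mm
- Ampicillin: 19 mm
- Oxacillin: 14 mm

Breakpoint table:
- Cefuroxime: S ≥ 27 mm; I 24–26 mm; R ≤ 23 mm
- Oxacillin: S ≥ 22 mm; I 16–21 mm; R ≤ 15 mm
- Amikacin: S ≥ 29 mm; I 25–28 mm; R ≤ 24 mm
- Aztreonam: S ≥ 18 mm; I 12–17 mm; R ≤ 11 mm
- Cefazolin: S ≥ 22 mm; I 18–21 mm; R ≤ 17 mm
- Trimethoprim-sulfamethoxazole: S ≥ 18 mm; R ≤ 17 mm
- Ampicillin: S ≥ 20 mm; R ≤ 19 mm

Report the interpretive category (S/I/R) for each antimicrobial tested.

Cefuroxime (22 mm) ≤ 23 mm ⇒ resistant
Cefazolin (13 mm) ≤ 17 mm ⇒ Resistant
Aztreonam: 8 mm is ≤ 11 mm → R
Amikacin (25 mm) in 25–28 mm → intermediate
Trimethoprim-sulfamethoxazole: 19 mm is ≥ 18 mm ⇒ Susceptible
Ampicillin 19 mm: ≤ 19 mm — Resistant
Oxacillin 14 mm: ≤ 15 mm ⇒ Resistant

R, R, R, I, S, R, R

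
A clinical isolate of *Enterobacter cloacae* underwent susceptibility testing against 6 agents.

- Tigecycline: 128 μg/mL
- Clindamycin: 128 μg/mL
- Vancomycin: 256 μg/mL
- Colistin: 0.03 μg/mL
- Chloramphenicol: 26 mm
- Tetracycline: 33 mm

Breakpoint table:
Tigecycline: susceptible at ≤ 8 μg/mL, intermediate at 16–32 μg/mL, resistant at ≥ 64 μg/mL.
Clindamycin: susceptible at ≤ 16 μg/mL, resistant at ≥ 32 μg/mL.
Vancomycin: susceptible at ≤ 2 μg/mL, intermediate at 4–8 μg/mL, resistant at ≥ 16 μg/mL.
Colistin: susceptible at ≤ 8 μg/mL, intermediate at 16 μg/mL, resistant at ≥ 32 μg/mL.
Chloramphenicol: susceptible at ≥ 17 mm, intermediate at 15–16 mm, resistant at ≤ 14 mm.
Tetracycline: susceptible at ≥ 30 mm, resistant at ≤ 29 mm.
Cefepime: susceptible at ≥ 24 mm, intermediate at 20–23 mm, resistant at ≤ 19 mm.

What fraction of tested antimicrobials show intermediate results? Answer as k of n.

0 of 6

Tigecycline: 128 μg/mL is ≥ 64 μg/mL → R
Clindamycin (128 μg/mL) ≥ 32 μg/mL → Resistant
Vancomycin (256 μg/mL) ≥ 16 μg/mL → R
Colistin 0.03 μg/mL: ≤ 8 μg/mL — S
Chloramphenicol (26 mm) ≥ 17 mm → Susceptible
Tetracycline: 33 mm is ≥ 30 mm — S
Intermediate: 0/6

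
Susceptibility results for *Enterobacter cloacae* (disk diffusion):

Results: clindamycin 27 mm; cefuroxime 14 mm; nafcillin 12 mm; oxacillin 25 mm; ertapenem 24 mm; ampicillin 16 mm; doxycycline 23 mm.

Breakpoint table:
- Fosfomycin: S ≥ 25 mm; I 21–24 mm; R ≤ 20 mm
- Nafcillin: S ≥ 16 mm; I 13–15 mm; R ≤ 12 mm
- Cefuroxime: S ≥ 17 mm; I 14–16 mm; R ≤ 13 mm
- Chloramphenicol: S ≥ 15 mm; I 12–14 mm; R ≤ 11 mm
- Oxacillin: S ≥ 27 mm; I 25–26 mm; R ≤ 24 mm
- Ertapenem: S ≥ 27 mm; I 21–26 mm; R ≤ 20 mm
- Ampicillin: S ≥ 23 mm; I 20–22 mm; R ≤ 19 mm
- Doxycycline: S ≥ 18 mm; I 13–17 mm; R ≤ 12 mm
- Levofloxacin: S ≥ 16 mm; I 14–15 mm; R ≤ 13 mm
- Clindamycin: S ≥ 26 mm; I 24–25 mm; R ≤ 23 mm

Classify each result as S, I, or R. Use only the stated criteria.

Clindamycin: 27 mm is ≥ 26 mm — Susceptible
Cefuroxime: 14 mm is in 14–16 mm ⇒ I
Nafcillin (12 mm) ≤ 12 mm ⇒ Resistant
Oxacillin 25 mm: in 25–26 mm → intermediate
Ertapenem (24 mm) in 21–26 mm — I
Ampicillin 16 mm: ≤ 19 mm → R
Doxycycline: 23 mm is ≥ 18 mm → Susceptible

S, I, R, I, I, R, S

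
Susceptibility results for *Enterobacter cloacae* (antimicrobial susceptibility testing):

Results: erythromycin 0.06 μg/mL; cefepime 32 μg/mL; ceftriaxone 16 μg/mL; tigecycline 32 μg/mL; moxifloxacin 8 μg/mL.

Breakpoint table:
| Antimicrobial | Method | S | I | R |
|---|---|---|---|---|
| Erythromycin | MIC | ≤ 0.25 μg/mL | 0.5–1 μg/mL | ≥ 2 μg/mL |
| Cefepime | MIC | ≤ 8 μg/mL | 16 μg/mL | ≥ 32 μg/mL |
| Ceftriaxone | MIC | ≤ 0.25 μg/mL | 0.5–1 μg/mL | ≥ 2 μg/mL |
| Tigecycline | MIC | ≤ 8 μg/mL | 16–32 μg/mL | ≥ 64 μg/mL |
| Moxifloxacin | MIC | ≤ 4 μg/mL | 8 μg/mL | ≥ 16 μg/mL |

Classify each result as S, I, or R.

S, R, R, I, I

Erythromycin (0.06 μg/mL) ≤ 0.25 μg/mL — susceptible
Cefepime: 32 μg/mL is ≥ 32 μg/mL — R
Ceftriaxone 16 μg/mL: ≥ 2 μg/mL ⇒ resistant
Tigecycline: 32 μg/mL is in 16–32 μg/mL → Intermediate
Moxifloxacin 8 μg/mL: = 8 μg/mL → Intermediate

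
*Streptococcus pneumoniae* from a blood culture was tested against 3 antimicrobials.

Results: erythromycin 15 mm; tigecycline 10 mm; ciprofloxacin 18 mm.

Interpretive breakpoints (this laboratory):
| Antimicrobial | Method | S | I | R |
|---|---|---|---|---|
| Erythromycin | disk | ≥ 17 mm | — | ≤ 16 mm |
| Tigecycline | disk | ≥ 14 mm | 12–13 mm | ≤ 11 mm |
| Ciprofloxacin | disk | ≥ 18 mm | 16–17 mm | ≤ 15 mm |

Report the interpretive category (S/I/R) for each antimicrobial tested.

Erythromycin: 15 mm is ≤ 16 mm ⇒ R
Tigecycline 10 mm: ≤ 11 mm → R
Ciprofloxacin 18 mm: ≥ 18 mm → Susceptible

R, R, S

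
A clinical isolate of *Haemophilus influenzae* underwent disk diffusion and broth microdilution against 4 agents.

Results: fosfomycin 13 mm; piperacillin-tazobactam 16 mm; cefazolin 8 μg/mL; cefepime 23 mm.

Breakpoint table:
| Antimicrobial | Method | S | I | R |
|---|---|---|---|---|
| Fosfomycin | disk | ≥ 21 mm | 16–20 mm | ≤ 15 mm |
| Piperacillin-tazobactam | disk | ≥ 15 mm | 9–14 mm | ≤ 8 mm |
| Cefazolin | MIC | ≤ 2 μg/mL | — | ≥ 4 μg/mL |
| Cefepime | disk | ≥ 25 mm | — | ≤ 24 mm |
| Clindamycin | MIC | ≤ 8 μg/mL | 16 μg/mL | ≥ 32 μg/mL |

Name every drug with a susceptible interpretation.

Fosfomycin: 13 mm is ≤ 15 mm → resistant
Piperacillin-tazobactam 16 mm: ≥ 15 mm ⇒ susceptible
Cefazolin: 8 μg/mL is ≥ 4 μg/mL — resistant
Cefepime: 23 mm is ≤ 24 mm → Resistant

piperacillin-tazobactam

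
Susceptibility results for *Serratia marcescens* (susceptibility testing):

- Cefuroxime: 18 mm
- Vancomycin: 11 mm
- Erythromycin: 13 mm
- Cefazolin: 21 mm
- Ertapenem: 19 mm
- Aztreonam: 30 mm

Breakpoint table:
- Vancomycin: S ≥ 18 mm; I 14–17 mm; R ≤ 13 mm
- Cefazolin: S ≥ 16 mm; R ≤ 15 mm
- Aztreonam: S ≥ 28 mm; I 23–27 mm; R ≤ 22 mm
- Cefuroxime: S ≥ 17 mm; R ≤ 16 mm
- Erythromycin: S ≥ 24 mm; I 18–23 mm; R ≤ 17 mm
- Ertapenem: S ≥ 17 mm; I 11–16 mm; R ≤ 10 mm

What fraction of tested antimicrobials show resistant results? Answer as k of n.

Cefuroxime (18 mm) ≥ 17 mm — S
Vancomycin 11 mm: ≤ 13 mm — Resistant
Erythromycin: 13 mm is ≤ 17 mm → R
Cefazolin 21 mm: ≥ 16 mm → S
Ertapenem 19 mm: ≥ 17 mm ⇒ susceptible
Aztreonam 30 mm: ≥ 28 mm → susceptible
Resistant: 2/6

2 of 6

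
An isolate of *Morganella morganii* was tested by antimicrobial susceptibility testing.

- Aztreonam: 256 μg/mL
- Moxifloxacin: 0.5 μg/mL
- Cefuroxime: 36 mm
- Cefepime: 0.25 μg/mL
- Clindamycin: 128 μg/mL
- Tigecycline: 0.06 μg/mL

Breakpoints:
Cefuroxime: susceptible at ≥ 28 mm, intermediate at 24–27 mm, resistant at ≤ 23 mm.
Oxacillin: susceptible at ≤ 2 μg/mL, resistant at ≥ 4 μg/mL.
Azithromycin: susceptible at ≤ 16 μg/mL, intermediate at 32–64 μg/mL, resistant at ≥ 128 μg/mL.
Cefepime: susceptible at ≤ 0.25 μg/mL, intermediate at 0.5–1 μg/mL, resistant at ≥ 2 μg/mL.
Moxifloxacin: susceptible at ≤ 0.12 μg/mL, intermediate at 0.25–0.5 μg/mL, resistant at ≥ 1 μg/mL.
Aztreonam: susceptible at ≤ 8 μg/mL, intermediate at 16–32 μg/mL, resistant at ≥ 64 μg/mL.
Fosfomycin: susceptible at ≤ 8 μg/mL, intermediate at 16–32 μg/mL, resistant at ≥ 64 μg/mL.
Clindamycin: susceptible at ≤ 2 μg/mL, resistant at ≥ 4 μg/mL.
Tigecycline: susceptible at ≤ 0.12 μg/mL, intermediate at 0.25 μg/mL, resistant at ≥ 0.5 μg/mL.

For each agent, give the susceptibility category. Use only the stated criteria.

R, I, S, S, R, S

Aztreonam (256 μg/mL) ≥ 64 μg/mL ⇒ Resistant
Moxifloxacin (0.5 μg/mL) in 0.25–0.5 μg/mL → intermediate
Cefuroxime 36 mm: ≥ 28 mm ⇒ S
Cefepime: 0.25 μg/mL is ≤ 0.25 μg/mL ⇒ susceptible
Clindamycin: 128 μg/mL is ≥ 4 μg/mL ⇒ resistant
Tigecycline 0.06 μg/mL: ≤ 0.12 μg/mL → susceptible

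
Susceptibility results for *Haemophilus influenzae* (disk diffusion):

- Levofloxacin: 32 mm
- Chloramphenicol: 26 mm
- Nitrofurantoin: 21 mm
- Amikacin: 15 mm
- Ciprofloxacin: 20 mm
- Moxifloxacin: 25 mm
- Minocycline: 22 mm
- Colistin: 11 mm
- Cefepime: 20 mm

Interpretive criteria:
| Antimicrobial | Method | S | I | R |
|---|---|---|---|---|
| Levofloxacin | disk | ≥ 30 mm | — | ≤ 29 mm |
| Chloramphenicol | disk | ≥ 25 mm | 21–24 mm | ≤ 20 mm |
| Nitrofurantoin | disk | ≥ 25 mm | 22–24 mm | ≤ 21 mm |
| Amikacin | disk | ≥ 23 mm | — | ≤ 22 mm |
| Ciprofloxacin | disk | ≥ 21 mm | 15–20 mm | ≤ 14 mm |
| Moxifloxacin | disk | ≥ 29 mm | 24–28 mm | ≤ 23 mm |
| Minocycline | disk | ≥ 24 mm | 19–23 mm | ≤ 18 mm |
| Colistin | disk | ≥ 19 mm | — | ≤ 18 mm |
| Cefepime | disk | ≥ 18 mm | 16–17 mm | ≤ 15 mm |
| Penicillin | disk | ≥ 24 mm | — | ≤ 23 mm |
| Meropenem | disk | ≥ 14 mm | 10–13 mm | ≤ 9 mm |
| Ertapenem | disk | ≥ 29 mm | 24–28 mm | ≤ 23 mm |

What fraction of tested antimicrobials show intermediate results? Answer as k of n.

3 of 9

Levofloxacin 32 mm: ≥ 30 mm — S
Chloramphenicol 26 mm: ≥ 25 mm → S
Nitrofurantoin 21 mm: ≤ 21 mm → R
Amikacin 15 mm: ≤ 22 mm ⇒ Resistant
Ciprofloxacin (20 mm) in 15–20 mm ⇒ I
Moxifloxacin 25 mm: in 24–28 mm → I
Minocycline 22 mm: in 19–23 mm ⇒ intermediate
Colistin: 11 mm is ≤ 18 mm — resistant
Cefepime 20 mm: ≥ 18 mm ⇒ susceptible
Intermediate: 3/9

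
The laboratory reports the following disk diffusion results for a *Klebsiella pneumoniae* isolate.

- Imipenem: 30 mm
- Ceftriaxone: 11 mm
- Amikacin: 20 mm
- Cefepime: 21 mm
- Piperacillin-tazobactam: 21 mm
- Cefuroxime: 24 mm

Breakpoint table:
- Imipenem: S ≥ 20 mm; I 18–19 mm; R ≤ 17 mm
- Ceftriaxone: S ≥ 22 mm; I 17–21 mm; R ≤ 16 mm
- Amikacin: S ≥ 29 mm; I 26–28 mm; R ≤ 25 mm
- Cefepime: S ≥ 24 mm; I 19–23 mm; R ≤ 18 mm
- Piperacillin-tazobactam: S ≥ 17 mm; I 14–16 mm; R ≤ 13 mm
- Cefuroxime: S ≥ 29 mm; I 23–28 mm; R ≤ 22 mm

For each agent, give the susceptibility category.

Imipenem (30 mm) ≥ 20 mm — susceptible
Ceftriaxone (11 mm) ≤ 16 mm — resistant
Amikacin 20 mm: ≤ 25 mm — Resistant
Cefepime 21 mm: in 19–23 mm — Intermediate
Piperacillin-tazobactam 21 mm: ≥ 17 mm — susceptible
Cefuroxime 24 mm: in 23–28 mm ⇒ Intermediate

S, R, R, I, S, I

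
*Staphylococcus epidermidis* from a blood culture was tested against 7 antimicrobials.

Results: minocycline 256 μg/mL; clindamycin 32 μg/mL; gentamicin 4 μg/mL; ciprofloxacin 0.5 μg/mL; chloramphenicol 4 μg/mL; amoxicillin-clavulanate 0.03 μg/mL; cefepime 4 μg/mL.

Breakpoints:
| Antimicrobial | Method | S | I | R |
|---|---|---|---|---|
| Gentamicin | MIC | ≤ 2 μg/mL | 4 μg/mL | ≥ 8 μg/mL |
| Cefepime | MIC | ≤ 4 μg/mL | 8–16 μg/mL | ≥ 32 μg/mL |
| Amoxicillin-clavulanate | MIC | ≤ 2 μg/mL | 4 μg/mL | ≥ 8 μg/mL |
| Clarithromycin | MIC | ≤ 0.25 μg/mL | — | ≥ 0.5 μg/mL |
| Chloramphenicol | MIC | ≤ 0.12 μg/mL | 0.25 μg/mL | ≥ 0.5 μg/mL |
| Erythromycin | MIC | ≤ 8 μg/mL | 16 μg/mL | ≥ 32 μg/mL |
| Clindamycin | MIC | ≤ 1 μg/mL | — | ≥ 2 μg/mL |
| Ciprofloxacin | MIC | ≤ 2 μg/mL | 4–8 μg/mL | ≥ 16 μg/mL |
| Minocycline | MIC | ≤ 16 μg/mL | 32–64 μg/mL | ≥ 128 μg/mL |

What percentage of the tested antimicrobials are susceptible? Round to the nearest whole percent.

Minocycline 256 μg/mL: ≥ 128 μg/mL → Resistant
Clindamycin: 32 μg/mL is ≥ 2 μg/mL → R
Gentamicin 4 μg/mL: = 4 μg/mL ⇒ Intermediate
Ciprofloxacin: 0.5 μg/mL is ≤ 2 μg/mL — S
Chloramphenicol (4 μg/mL) ≥ 0.5 μg/mL → R
Amoxicillin-clavulanate: 0.03 μg/mL is ≤ 2 μg/mL — S
Cefepime (4 μg/mL) ≤ 4 μg/mL — Susceptible
Susceptible: 3/7

43%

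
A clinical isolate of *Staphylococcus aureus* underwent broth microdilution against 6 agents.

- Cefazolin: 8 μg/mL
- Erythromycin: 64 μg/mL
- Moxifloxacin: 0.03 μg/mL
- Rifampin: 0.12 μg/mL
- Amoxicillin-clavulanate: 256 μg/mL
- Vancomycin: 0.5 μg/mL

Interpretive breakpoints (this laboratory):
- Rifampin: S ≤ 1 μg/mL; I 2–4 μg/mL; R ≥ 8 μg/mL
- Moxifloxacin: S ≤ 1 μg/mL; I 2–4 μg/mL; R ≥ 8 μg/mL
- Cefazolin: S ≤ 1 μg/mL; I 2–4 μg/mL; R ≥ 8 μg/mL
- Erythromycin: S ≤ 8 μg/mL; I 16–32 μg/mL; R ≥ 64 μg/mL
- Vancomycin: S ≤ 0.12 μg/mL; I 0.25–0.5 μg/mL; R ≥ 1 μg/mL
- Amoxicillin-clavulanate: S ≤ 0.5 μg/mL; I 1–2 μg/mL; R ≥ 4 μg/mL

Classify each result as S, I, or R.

Cefazolin: 8 μg/mL is ≥ 8 μg/mL → R
Erythromycin: 64 μg/mL is ≥ 64 μg/mL → R
Moxifloxacin 0.03 μg/mL: ≤ 1 μg/mL — susceptible
Rifampin 0.12 μg/mL: ≤ 1 μg/mL ⇒ Susceptible
Amoxicillin-clavulanate: 256 μg/mL is ≥ 4 μg/mL ⇒ R
Vancomycin 0.5 μg/mL: in 0.25–0.5 μg/mL — Intermediate

R, R, S, S, R, I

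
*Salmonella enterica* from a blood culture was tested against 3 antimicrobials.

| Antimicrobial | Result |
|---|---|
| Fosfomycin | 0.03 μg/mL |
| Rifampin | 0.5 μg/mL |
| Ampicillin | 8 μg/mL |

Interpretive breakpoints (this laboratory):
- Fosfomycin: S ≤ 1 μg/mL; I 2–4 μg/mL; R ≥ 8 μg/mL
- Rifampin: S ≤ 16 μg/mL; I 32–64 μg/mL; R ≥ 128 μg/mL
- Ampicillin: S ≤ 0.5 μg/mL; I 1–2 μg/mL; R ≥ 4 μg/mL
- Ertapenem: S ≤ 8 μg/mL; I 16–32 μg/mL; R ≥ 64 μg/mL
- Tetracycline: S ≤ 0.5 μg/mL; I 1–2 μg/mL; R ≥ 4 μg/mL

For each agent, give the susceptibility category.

S, S, R

Fosfomycin: 0.03 μg/mL is ≤ 1 μg/mL ⇒ S
Rifampin (0.5 μg/mL) ≤ 16 μg/mL — S
Ampicillin (8 μg/mL) ≥ 4 μg/mL — Resistant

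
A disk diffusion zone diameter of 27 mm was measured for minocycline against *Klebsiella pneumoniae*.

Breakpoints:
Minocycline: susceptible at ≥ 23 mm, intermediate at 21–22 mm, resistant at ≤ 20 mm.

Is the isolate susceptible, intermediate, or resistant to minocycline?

Susceptible

Minocycline (27 mm) ≥ 23 mm — Susceptible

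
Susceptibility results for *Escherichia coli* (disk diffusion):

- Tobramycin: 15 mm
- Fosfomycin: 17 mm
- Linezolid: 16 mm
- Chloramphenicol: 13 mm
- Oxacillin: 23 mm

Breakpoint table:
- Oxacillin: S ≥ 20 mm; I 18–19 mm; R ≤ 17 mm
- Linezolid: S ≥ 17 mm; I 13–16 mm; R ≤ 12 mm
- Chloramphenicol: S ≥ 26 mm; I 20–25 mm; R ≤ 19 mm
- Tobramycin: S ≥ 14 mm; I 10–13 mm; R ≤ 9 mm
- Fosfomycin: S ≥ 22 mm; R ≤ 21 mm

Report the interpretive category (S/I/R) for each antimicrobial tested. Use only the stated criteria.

S, R, I, R, S

Tobramycin 15 mm: ≥ 14 mm → Susceptible
Fosfomycin (17 mm) ≤ 21 mm ⇒ resistant
Linezolid 16 mm: in 13–16 mm ⇒ Intermediate
Chloramphenicol (13 mm) ≤ 19 mm → R
Oxacillin 23 mm: ≥ 20 mm → susceptible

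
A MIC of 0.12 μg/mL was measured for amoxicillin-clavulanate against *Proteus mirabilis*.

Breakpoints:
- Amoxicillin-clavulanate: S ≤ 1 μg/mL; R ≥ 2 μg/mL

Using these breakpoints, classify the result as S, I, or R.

Amoxicillin-clavulanate 0.12 μg/mL: ≤ 1 μg/mL — Susceptible

S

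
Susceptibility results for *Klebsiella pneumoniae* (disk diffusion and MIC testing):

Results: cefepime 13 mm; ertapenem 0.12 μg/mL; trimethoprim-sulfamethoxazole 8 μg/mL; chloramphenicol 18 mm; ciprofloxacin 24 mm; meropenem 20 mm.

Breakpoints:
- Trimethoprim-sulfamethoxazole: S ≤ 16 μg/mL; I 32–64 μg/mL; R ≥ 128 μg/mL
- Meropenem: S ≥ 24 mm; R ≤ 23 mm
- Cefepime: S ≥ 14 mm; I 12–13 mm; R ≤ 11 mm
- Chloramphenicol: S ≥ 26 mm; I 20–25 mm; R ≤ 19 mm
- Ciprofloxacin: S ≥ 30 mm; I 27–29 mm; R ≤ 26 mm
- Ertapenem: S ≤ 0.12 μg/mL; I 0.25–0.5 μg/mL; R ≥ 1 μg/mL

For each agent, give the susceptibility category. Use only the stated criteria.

Cefepime: 13 mm is in 12–13 mm → I
Ertapenem 0.12 μg/mL: ≤ 0.12 μg/mL — Susceptible
Trimethoprim-sulfamethoxazole (8 μg/mL) ≤ 16 μg/mL — Susceptible
Chloramphenicol (18 mm) ≤ 19 mm ⇒ resistant
Ciprofloxacin: 24 mm is ≤ 26 mm ⇒ R
Meropenem: 20 mm is ≤ 23 mm — resistant

I, S, S, R, R, R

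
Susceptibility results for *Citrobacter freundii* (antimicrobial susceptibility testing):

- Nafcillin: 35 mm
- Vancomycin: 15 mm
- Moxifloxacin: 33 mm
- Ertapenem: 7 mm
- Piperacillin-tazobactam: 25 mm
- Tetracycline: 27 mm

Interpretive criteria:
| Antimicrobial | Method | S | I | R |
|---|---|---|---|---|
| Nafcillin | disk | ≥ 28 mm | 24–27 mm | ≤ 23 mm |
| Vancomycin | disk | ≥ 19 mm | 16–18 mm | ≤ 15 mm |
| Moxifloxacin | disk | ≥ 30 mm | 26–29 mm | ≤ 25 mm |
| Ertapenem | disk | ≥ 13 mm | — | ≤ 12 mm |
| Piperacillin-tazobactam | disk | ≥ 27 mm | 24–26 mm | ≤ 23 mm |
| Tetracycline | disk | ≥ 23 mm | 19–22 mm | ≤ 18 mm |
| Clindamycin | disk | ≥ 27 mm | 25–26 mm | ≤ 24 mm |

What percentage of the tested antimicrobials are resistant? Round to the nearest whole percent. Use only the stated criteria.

Nafcillin: 35 mm is ≥ 28 mm → Susceptible
Vancomycin: 15 mm is ≤ 15 mm — resistant
Moxifloxacin: 33 mm is ≥ 30 mm → susceptible
Ertapenem: 7 mm is ≤ 12 mm — resistant
Piperacillin-tazobactam (25 mm) in 24–26 mm — intermediate
Tetracycline: 27 mm is ≥ 23 mm ⇒ susceptible
Resistant: 2/6

33%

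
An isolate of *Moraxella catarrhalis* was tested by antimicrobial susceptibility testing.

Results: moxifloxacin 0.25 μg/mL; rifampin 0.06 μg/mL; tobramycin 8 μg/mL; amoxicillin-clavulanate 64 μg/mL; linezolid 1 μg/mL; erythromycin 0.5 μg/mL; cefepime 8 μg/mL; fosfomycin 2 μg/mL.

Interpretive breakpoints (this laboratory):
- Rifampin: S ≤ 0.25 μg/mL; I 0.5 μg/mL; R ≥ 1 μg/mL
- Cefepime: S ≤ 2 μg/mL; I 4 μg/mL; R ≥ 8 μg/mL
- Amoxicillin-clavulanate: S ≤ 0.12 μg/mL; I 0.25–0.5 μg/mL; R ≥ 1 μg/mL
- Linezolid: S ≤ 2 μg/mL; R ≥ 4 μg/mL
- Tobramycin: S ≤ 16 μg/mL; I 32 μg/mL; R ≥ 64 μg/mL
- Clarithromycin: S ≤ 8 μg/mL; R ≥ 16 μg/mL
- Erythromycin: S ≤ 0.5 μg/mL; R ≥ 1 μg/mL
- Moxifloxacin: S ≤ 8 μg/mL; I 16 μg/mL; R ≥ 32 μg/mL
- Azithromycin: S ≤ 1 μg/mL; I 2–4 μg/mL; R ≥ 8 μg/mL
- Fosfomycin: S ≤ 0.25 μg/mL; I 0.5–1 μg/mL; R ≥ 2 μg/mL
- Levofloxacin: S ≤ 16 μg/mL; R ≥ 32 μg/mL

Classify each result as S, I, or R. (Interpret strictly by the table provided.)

S, S, S, R, S, S, R, R

Moxifloxacin 0.25 μg/mL: ≤ 8 μg/mL → susceptible
Rifampin (0.06 μg/mL) ≤ 0.25 μg/mL → S
Tobramycin 8 μg/mL: ≤ 16 μg/mL — susceptible
Amoxicillin-clavulanate: 64 μg/mL is ≥ 1 μg/mL → Resistant
Linezolid 1 μg/mL: ≤ 2 μg/mL → Susceptible
Erythromycin: 0.5 μg/mL is ≤ 0.5 μg/mL — susceptible
Cefepime: 8 μg/mL is ≥ 8 μg/mL → resistant
Fosfomycin 2 μg/mL: ≥ 2 μg/mL — R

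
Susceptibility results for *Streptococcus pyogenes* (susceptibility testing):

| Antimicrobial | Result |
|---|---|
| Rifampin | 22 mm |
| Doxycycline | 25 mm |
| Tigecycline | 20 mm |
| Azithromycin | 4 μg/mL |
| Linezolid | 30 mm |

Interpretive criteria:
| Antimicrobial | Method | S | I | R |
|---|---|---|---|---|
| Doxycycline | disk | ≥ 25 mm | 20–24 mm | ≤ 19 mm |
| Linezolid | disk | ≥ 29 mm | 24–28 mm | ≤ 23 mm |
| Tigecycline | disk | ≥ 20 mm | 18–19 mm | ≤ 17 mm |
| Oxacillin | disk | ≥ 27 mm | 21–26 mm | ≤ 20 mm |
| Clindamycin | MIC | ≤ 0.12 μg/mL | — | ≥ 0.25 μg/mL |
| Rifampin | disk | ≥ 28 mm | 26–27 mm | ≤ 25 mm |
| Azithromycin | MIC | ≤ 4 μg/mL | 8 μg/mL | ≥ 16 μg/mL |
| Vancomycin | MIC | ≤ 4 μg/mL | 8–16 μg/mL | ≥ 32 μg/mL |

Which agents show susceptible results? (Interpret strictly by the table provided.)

doxycycline, tigecycline, azithromycin, linezolid

Rifampin (22 mm) ≤ 25 mm → R
Doxycycline (25 mm) ≥ 25 mm ⇒ Susceptible
Tigecycline (20 mm) ≥ 20 mm ⇒ Susceptible
Azithromycin 4 μg/mL: ≤ 4 μg/mL → Susceptible
Linezolid: 30 mm is ≥ 29 mm → S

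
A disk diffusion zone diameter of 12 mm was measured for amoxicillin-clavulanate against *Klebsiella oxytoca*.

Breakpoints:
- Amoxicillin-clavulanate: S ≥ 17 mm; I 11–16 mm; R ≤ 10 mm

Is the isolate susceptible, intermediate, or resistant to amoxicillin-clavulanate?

Amoxicillin-clavulanate (12 mm) in 11–16 mm ⇒ intermediate

Intermediate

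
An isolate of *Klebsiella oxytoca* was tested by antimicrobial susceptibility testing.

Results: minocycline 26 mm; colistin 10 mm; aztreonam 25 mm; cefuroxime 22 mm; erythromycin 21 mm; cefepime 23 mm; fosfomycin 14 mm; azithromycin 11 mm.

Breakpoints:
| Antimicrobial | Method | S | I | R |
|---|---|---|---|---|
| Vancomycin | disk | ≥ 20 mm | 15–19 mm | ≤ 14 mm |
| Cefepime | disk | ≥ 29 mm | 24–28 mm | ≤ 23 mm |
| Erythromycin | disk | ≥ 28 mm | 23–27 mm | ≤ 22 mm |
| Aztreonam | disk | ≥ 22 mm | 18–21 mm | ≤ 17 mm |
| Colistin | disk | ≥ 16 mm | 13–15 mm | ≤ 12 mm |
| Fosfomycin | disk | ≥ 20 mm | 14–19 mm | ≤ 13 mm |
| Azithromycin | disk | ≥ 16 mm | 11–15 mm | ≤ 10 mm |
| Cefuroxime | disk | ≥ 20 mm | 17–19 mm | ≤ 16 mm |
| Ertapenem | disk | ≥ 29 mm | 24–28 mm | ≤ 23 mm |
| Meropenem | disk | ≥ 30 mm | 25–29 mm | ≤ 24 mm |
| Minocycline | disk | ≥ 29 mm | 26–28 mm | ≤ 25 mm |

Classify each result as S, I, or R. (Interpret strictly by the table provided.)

Minocycline (26 mm) in 26–28 mm ⇒ I
Colistin (10 mm) ≤ 12 mm → resistant
Aztreonam (25 mm) ≥ 22 mm ⇒ S
Cefuroxime: 22 mm is ≥ 20 mm → susceptible
Erythromycin (21 mm) ≤ 22 mm → resistant
Cefepime 23 mm: ≤ 23 mm → resistant
Fosfomycin 14 mm: in 14–19 mm → intermediate
Azithromycin: 11 mm is in 11–15 mm ⇒ intermediate

I, R, S, S, R, R, I, I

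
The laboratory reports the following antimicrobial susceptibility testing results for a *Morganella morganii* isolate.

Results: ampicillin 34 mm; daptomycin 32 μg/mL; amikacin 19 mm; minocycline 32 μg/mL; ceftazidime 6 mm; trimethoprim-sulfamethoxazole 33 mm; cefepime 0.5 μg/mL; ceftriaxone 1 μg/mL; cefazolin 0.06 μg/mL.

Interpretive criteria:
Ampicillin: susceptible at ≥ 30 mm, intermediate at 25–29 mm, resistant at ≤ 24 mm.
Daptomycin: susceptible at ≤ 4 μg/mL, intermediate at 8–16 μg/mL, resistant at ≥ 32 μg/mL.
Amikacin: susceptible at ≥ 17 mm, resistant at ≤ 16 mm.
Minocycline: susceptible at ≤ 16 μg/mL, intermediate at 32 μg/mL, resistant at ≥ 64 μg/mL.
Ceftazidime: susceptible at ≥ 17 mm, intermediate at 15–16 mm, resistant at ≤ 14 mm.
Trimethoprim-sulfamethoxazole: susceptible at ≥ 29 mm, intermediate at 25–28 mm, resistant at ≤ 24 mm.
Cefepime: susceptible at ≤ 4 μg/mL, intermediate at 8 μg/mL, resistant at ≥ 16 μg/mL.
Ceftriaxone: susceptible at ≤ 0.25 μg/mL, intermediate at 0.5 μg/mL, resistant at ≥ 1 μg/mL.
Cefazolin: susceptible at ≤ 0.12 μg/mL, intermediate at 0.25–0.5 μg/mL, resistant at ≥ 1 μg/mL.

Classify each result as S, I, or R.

Ampicillin: 34 mm is ≥ 30 mm — S
Daptomycin (32 μg/mL) ≥ 32 μg/mL → resistant
Amikacin 19 mm: ≥ 17 mm — Susceptible
Minocycline 32 μg/mL: = 32 μg/mL — Intermediate
Ceftazidime (6 mm) ≤ 14 mm — resistant
Trimethoprim-sulfamethoxazole (33 mm) ≥ 29 mm ⇒ Susceptible
Cefepime (0.5 μg/mL) ≤ 4 μg/mL — susceptible
Ceftriaxone: 1 μg/mL is ≥ 1 μg/mL ⇒ R
Cefazolin 0.06 μg/mL: ≤ 0.12 μg/mL — Susceptible

S, R, S, I, R, S, S, R, S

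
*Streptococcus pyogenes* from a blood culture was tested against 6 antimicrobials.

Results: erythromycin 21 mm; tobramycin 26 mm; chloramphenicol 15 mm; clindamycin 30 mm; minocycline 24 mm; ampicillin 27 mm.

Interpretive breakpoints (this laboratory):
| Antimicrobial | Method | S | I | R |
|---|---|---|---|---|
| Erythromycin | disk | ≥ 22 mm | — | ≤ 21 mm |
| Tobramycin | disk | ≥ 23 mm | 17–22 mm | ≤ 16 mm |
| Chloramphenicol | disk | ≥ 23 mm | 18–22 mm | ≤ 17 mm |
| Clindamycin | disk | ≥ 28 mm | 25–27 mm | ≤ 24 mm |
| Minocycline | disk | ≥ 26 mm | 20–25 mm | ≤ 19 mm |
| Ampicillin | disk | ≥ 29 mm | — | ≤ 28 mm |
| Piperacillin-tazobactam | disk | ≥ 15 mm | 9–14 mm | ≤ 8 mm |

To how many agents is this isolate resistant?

3

Erythromycin 21 mm: ≤ 21 mm ⇒ R
Tobramycin 26 mm: ≥ 23 mm ⇒ susceptible
Chloramphenicol 15 mm: ≤ 17 mm — Resistant
Clindamycin 30 mm: ≥ 28 mm → S
Minocycline: 24 mm is in 20–25 mm ⇒ I
Ampicillin: 27 mm is ≤ 28 mm — Resistant
Resistant: 3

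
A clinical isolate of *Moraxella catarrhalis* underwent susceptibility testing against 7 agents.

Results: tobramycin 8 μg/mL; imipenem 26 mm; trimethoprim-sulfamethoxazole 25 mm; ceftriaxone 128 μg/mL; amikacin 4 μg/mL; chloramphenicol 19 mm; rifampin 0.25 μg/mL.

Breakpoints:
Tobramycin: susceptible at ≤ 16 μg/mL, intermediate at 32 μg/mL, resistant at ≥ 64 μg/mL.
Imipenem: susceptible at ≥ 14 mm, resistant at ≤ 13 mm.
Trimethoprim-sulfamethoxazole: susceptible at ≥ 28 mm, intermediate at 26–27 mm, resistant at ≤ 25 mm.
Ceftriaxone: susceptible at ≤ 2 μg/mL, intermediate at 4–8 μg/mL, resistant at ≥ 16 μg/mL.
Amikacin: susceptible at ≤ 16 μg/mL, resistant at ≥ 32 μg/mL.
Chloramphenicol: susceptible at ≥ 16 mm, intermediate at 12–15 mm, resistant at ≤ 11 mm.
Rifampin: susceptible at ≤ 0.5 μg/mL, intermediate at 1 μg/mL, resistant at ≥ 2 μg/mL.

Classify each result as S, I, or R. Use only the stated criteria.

S, S, R, R, S, S, S

Tobramycin (8 μg/mL) ≤ 16 μg/mL → S
Imipenem: 26 mm is ≥ 14 mm — Susceptible
Trimethoprim-sulfamethoxazole: 25 mm is ≤ 25 mm → resistant
Ceftriaxone (128 μg/mL) ≥ 16 μg/mL — Resistant
Amikacin 4 μg/mL: ≤ 16 μg/mL — Susceptible
Chloramphenicol (19 mm) ≥ 16 mm ⇒ susceptible
Rifampin: 0.25 μg/mL is ≤ 0.5 μg/mL → susceptible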